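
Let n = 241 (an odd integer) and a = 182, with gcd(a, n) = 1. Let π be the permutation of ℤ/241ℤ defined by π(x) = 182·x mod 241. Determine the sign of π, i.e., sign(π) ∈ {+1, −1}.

Start at x=81: 81 → 41 → 232 → 49 → 1 → 182 → 107 → … (one orbit).
The orbit structure of x ↦ 182x mod 241: 3 orbits of sizes [120, 120, 1].
241 − 3 = 238 transpositions; sign(π) = (−1)^238 = +1.
Via Zolotarev, sign(π_{182}) = (182|241) = +1.

+1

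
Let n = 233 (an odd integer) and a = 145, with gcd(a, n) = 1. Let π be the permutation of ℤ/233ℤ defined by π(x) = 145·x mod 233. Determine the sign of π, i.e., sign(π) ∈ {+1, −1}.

Trace 19: π^k(19) = [19, 192, 113, 75, 157, 164, 14] for k=0..6.
Cycle type of π: 232 + 1; total 2 cycles.
2 cycles on 233: each ℓ→(−1)^(ℓ−1), product (−1)^231 = -1.
Via Zolotarev, sign(π_{145}) = (145|233) = -1.

-1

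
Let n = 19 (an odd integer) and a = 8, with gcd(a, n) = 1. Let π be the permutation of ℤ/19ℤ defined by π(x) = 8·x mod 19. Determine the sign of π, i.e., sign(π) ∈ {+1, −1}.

Start at x=1: 1 → 8 → 7 → 18 → 11 → 12 → 1 (one orbit).
Cycle lengths of π_8 on ℤ/19ℤ: [6, 6, 6, 1]; 4 cycles in total.
19 − 4 = 15 transpositions; sign(π) = (−1)^15 = -1.
Check: (8/19) = -1 by Zolotarev.

-1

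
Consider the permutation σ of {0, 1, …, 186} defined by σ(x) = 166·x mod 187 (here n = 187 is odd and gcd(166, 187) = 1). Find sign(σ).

Orbit of 89 under x↦166x: [89, 1, 166, 67]… (length divides ord_187(166)).
The orbit structure of x ↦ 166x mod 187: 55 orbits of sizes [4, 4, 4, 4, 4, 4, 4, 4, 4, 4, 4, 4, 4, 4, 4, 4, 4, 4, 4, 4, 4, 4, 4, 4, 4, 4, 4, 4, 4, 4, 4, 4, 4, 4, 4, 4, 4, 4, 4, 4, 4, 4, 4, 4, 1, 1, 1, 1, 1, 1, 1, 1, 1, 1, 1].
sign(π) = (−1)^{n − #cycles} = (−1)^{187−55} = (−1)^132 = +1.

+1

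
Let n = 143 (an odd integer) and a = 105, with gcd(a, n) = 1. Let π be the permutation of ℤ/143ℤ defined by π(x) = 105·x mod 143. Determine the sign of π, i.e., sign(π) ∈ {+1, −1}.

Orbit of 105 under x↦105x: [105, 14, 40, 53, 131, 27, 118]… (length divides ord_143(105)).
π_105 has 26 disjoint cycles with lengths [10, 10, 10, 10, 10, 10, 10, 10, 10, 10, 10, 10, 10, 1, 1, 1, 1, 1, 1, 1, 1, 1, 1, 1, 1, 1] on {0,…,142}.
n − c = 143 − 26 = 117; sign = (−1)^117 = -1.
Zolotarev: (105|143) = -1, matching the cycle-count sign.

-1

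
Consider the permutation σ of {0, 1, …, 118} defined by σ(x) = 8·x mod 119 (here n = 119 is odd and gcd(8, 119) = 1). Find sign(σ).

Orbit of 43 under x↦8x: [43, 106, 15, 1, 8, 64, 36]… (length divides ord_119(8)).
Cycle type of π: 8×14 + 1×7; total 21 cycles.
119 − 21 = 98 transpositions; sign(π) = (−1)^98 = +1.
Via Zolotarev, sign(π_{8}) = (8|119) = +1.

+1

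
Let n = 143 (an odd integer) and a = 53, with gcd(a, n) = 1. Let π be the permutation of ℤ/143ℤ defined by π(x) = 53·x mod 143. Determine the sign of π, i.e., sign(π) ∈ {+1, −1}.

+1

Orbit of 53 under x↦53x: [53, 92, 14, 27, 1]… (length divides ord_143(53)).
The orbit structure of x ↦ 53x mod 143: 39 orbits of sizes [5, 5, 5, 5, 5, 5, 5, 5, 5, 5, 5, 5, 5, 5, 5, 5, 5, 5, 5, 5, 5, 5, 5, 5, 5, 5, 1, 1, 1, 1, 1, 1, 1, 1, 1, 1, 1, 1, 1].
39 cycles on 143: each ℓ→(−1)^(ℓ−1), product (−1)^104 = +1.
Check: (53/143) = +1 by Zolotarev.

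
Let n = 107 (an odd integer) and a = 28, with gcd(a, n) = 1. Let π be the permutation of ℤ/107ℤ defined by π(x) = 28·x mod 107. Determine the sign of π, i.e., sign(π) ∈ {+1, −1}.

-1

Trace 65: π^k(65) = [65, 1, 28, 35, 17, 48, 60] for k=0..6.
Decompose π into cycles: lengths [106, 1] (2 cycles, including the fixed point 0).
107 − 2 = 105 transpositions; sign(π) = (−1)^105 = -1.
The Jacobi symbol (28|107) = -1 (Zolotarev) agrees.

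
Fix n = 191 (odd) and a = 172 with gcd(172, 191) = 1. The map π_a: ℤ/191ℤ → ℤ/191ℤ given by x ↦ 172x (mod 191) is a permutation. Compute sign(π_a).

Trace 1: π^k(1) = [1, 172, 170, 17, 59, 25, 98] for k=0..6.
Cycle lengths of π_172 on ℤ/191ℤ: [95, 95, 1]; 3 cycles in total.
Σ(ℓ_i−1) = 191−3 = 188; sign = (−1)^188 = +1.
Check: (172/191) = +1 by Zolotarev.

+1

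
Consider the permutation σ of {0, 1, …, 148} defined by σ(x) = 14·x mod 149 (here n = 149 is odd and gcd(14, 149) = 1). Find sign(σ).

Start at x=41: 41 → 127 → 139 → 9 → 126 → 125 → 111 → … (one orbit).
2 cycles of lengths [148, 1].
n − c = 149 − 2 = 147; sign = (−1)^147 = -1.

-1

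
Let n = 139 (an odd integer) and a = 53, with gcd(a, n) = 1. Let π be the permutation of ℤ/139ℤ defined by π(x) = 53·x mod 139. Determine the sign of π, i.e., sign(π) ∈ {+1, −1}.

-1

Orbit of 71 under x↦53x: [71, 10, 113, 12, 80, 70, 96]… (length divides ord_139(53)).
The orbit structure of x ↦ 53x mod 139: 2 orbits of sizes [138, 1].
With 2 cycles on 139 points, sign = (−1)^{139−2} = -1.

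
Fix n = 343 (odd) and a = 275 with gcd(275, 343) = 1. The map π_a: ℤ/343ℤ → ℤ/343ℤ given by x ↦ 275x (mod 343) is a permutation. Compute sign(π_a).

+1

Orbit of 1 under x↦275x: [1, 275, 165, 99, 128, 214, 197]… (length divides ord_343(275)).
Decompose π into cycles: lengths [21, 21, 21, 21, 21, 21, 21, 21, 21, 21, 21, 21, 21, 21, 3, 3, 3, 3, 3, 3, 3, 3, 3, 3, 3, 3, 3, 3, 3, 3, 1] (31 cycles, including the fixed point 0).
sign(π) = (−1)^{n − #cycles} = (−1)^{343−31} = (−1)^312 = +1.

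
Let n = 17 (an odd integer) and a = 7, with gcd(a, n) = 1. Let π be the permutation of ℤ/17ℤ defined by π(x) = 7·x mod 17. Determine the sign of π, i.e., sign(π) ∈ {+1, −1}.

-1

Start at x=5: 5 → 1 → 7 → 15 → 3 → 4 → 11 → … (one orbit).
π_7 has 2 disjoint cycles with lengths [16, 1] on {0,…,16}.
2 cycles on 17: each ℓ→(−1)^(ℓ−1), product (−1)^15 = -1.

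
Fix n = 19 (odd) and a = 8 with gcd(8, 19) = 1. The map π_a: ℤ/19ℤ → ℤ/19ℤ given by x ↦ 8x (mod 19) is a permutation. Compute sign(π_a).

-1

Orbit of 8 under x↦8x: [8, 7, 18, 11, 12, 1]… (length divides ord_19(8)).
Cycle lengths of π_8 on ℤ/19ℤ: [6, 6, 6, 1]; 4 cycles in total.
19 − 4 = 15 transpositions; sign(π) = (−1)^15 = -1.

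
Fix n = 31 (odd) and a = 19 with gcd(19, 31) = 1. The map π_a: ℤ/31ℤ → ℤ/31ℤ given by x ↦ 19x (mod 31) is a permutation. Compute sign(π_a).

+1

Trace 7: π^k(7) = [7, 9, 16, 25, 10, 4, 14] for k=0..6.
Cycle type of π: 15×2 + 1; total 3 cycles.
n − c = 31 − 3 = 28; sign = (−1)^28 = +1.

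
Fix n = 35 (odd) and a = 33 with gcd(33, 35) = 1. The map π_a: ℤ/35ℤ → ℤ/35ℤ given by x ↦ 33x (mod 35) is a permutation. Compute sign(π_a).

+1

Start at x=16: 16 → 3 → 29 → 12 → 11 → 13 → 9 → … (one orbit).
π_33 has 5 disjoint cycles with lengths [12, 12, 6, 4, 1] on {0,…,34}.
Σ(ℓ_i−1) = 35−5 = 30; sign = (−1)^30 = +1.
Check: (33/35) = +1 by Zolotarev.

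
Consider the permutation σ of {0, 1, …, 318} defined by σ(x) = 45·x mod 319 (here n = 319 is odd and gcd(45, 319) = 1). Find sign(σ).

Orbit of 111 under x↦45x: [111, 210, 199, 23, 78, 1, 45]… (length divides ord_319(45)).
Decompose π into cycles: lengths [7, 7, 7, 7, 7, 7, 7, 7, 7, 7, 7, 7, 7, 7, 7, 7, 7, 7, 7, 7, 7, 7, 7, 7, 7, 7, 7, 7, 7, 7, 7, 7, 7, 7, 7, 7, 7, 7, 7, 7, 7, 7, 7, 7, 1, 1, 1, 1, 1, 1, 1, 1, 1, 1, 1] (55 cycles, including the fixed point 0).
319 − 55 = 264 transpositions; sign(π) = (−1)^264 = +1.

+1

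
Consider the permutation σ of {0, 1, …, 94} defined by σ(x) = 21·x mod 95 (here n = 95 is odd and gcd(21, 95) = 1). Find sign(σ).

Trace 26: π^k(26) = [26, 71, 66, 56, 36, 91, 11] for k=0..6.
π_21 has 10 disjoint cycles with lengths [18, 18, 18, 18, 18, 1, 1, 1, 1, 1] on {0,…,94}.
With 10 cycles on 95 points, sign = (−1)^{95−10} = -1.
Zolotarev: (21|95) = -1, matching the cycle-count sign.

-1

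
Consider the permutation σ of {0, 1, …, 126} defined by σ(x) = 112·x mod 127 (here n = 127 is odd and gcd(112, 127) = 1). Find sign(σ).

Start at x=75: 75 → 18 → 111 → 113 → 83 → 25 → 6 → … (one orbit).
Cycle lengths of π_112 on ℤ/127ℤ: [126, 1]; 2 cycles in total.
127 − 2 = 125 transpositions; sign(π) = (−1)^125 = -1.
Check: (112/127) = -1 by Zolotarev.

-1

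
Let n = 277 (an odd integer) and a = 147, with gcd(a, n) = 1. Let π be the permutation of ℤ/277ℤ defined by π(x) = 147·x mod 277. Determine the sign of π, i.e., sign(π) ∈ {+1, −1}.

+1

Trace 165: π^k(165) = [165, 156, 218, 191, 100, 19, 23] for k=0..6.
π_147 has 5 disjoint cycles with lengths [69, 69, 69, 69, 1] on {0,…,276}.
Σ(ℓ_i−1) = 277−5 = 272; sign = (−1)^272 = +1.
The Jacobi symbol (147|277) = +1 (Zolotarev) agrees.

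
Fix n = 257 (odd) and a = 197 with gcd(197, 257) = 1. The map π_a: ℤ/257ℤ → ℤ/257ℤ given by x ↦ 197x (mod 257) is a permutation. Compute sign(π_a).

+1

Orbit of 60 under x↦197x: [60, 255, 120, 253, 240, 249, 223]… (length divides ord_257(197)).
Decompose π into cycles: lengths [32, 32, 32, 32, 32, 32, 32, 32, 1] (9 cycles, including the fixed point 0).
257 − 9 = 248 transpositions; sign(π) = (−1)^248 = +1.
The Jacobi symbol (197|257) = +1 (Zolotarev) agrees.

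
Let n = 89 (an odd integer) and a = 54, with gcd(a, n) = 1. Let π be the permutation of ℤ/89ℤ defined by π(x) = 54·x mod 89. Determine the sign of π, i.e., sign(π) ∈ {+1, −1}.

Trace 85: π^k(85) = [85, 51, 84, 86, 16, 63, 20] for k=0..6.
Decompose π into cycles: lengths [88, 1] (2 cycles, including the fixed point 0).
n − c = 89 − 2 = 87; sign = (−1)^87 = -1.

-1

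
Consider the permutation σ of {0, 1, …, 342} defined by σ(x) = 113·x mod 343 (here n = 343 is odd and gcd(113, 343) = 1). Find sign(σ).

Orbit of 155 under x↦113x: [155, 22, 85, 1, 113, 78, 239]… (length divides ord_343(113)).
π_113 has 19 disjoint cycles with lengths [49, 49, 49, 49, 49, 49, 7, 7, 7, 7, 7, 7, 1, 1, 1, 1, 1, 1, 1] on {0,…,342}.
n − c = 343 − 19 = 324; sign = (−1)^324 = +1.
Zolotarev: (113|343) = +1, matching the cycle-count sign.

+1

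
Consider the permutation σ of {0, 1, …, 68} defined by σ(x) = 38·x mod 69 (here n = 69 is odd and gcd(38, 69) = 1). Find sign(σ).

+1

Orbit of 53 under x↦38x: [53, 13, 11, 4, 14, 49, 68]… (length divides ord_69(38)).
The orbit structure of x ↦ 38x mod 69: 5 orbits of sizes [22, 22, 22, 2, 1].
sign(π) = (−1)^{n − #cycles} = (−1)^{69−5} = (−1)^64 = +1.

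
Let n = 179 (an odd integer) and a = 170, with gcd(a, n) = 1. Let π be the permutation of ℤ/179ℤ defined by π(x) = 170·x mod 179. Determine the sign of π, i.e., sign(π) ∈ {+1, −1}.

-1

Start at x=125: 125 → 128 → 101 → 165 → 126 → 119 → 3 → … (one orbit).
Cycle type of π: 178 + 1; total 2 cycles.
179 − 2 = 177 transpositions; sign(π) = (−1)^177 = -1.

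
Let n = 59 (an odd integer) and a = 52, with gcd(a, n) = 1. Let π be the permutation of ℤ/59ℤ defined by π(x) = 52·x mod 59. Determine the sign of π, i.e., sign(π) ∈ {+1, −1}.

-1

Trace 53: π^k(53) = [53, 42, 1, 52, 49, 11, 41] for k=0..6.
Decompose π into cycles: lengths [58, 1] (2 cycles, including the fixed point 0).
2 cycles on 59: each ℓ→(−1)^(ℓ−1), product (−1)^57 = -1.
Zolotarev: (52|59) = -1, matching the cycle-count sign.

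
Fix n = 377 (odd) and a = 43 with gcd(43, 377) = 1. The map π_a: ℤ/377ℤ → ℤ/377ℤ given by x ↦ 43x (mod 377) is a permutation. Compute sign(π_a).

Orbit of 12 under x↦43x: [12, 139, 322, 274, 95, 315, 350]… (length divides ord_377(43)).
π_43 has 8 disjoint cycles with lengths [84, 84, 84, 84, 28, 6, 6, 1] on {0,…,376}.
With 8 cycles on 377 points, sign = (−1)^{377−8} = -1.
Via Zolotarev, sign(π_{43}) = (43|377) = -1.

-1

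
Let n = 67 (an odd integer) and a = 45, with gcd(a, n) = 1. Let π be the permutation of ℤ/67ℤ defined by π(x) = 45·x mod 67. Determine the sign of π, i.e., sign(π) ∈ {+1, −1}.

Orbit of 15 under x↦45x: [15, 5, 24, 8, 25, 53, 40]… (length divides ord_67(45)).
The orbit structure of x ↦ 45x mod 67: 4 orbits of sizes [22, 22, 22, 1].
With 4 cycles on 67 points, sign = (−1)^{67−4} = -1.

-1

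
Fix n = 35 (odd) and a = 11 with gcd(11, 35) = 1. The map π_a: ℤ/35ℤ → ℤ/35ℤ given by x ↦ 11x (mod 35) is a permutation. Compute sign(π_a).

Start at x=1: 1 → 11 → 16 → 1 (one orbit).
π_11 has 15 disjoint cycles with lengths [3, 3, 3, 3, 3, 3, 3, 3, 3, 3, 1, 1, 1, 1, 1] on {0,…,34}.
With 15 cycles on 35 points, sign = (−1)^{35−15} = +1.
Zolotarev: (11|35) = +1, matching the cycle-count sign.

+1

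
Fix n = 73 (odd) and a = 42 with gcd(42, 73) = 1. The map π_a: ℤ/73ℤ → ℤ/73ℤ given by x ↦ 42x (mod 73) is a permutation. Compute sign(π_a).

-1

Start at x=55: 55 → 47 → 3 → 53 → 36 → 52 → 67 → … (one orbit).
Cycle type of π: 72 + 1; total 2 cycles.
With 2 cycles on 73 points, sign = (−1)^{73−2} = -1.
The Jacobi symbol (42|73) = -1 (Zolotarev) agrees.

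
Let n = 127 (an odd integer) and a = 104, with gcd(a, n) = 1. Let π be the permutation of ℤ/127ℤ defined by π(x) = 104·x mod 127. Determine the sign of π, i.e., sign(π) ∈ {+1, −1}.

+1

Trace 9: π^k(9) = [9, 47, 62, 98, 32, 26, 37] for k=0..6.
π_104 has 3 disjoint cycles with lengths [63, 63, 1] on {0,…,126}.
With 3 cycles on 127 points, sign = (−1)^{127−3} = +1.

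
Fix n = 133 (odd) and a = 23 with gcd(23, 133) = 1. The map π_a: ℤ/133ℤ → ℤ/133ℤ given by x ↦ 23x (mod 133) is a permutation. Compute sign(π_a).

+1

Start at x=64: 64 → 9 → 74 → 106 → 44 → 81 → 1 → … (one orbit).
π_23 has 17 disjoint cycles with lengths [9, 9, 9, 9, 9, 9, 9, 9, 9, 9, 9, 9, 9, 9, 3, 3, 1] on {0,…,132}.
n − c = 133 − 17 = 116; sign = (−1)^116 = +1.
(23|133)_J = +1 (Zolotarev's lemma cross-check).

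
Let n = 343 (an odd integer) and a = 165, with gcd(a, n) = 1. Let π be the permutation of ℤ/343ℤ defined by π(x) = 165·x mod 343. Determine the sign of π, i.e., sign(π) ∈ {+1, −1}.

Start at x=295: 295 → 312 → 30 → 148 → 67 → 79 → 1 → … (one orbit).
Cycle type of π: 21×14 + 3×16 + 1; total 31 cycles.
sign(π) = (−1)^{n − #cycles} = (−1)^{343−31} = (−1)^312 = +1.
Check: (165/343) = +1 by Zolotarev.

+1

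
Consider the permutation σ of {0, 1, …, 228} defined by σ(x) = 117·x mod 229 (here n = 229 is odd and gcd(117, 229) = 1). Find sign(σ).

Start at x=158: 158 → 166 → 186 → 7 → 132 → 101 → 138 → … (one orbit).
Cycle type of π: 228 + 1; total 2 cycles.
n − c = 229 − 2 = 227; sign = (−1)^227 = -1.

-1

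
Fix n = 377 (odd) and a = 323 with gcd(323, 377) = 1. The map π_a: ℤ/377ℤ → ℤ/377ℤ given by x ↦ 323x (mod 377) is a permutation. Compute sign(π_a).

-1

Trace 138: π^k(138) = [138, 88, 149, 248, 180, 82, 96] for k=0..6.
Cycle type of π: 84×4 + 14×2 + 12 + 1; total 8 cycles.
8 cycles on 377: each ℓ→(−1)^(ℓ−1), product (−1)^369 = -1.
Zolotarev: (323|377) = -1, matching the cycle-count sign.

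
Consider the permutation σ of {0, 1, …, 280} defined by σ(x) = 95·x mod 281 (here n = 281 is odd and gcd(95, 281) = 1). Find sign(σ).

Trace 192: π^k(192) = [192, 256, 154, 18, 24, 32, 230] for k=0..6.
Cycle type of π: 280 + 1; total 2 cycles.
2 cycles on 281: each ℓ→(−1)^(ℓ−1), product (−1)^279 = -1.
Zolotarev: (95|281) = -1, matching the cycle-count sign.

-1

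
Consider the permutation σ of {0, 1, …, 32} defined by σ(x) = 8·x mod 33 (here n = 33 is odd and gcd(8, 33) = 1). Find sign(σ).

Trace 25: π^k(25) = [25, 2, 16, 29, 1, 8, 31] for k=0..6.
Cycle type of π: 10×3 + 2 + 1; total 5 cycles.
33 − 5 = 28 transpositions; sign(π) = (−1)^28 = +1.

+1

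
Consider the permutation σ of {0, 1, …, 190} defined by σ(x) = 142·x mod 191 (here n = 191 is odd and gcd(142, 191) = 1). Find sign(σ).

Trace 190: π^k(190) = [190, 49, 82, 184, 152, 1, 142] for k=0..6.
π_142 has 20 disjoint cycles with lengths [10, 10, 10, 10, 10, 10, 10, 10, 10, 10, 10, 10, 10, 10, 10, 10, 10, 10, 10, 1] on {0,…,190}.
With 20 cycles on 191 points, sign = (−1)^{191−20} = -1.
Check: (142/191) = -1 by Zolotarev.

-1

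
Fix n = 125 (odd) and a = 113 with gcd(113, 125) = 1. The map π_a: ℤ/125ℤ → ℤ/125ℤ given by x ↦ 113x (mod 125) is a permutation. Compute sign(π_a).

-1

Orbit of 32 under x↦113x: [32, 116, 108, 79, 52, 1, 113]… (length divides ord_125(113)).
4 cycles of lengths [100, 20, 4, 1].
4 cycles on 125: each ℓ→(−1)^(ℓ−1), product (−1)^121 = -1.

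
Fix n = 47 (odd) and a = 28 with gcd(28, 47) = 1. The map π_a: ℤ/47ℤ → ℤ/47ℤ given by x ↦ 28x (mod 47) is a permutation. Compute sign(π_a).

Orbit of 16 under x↦28x: [16, 25, 42, 1, 28, 32, 3]… (length divides ord_47(28)).
Cycle type of π: 23×2 + 1; total 3 cycles.
47 − 3 = 44 transpositions; sign(π) = (−1)^44 = +1.
(28|47)_J = +1 (Zolotarev's lemma cross-check).

+1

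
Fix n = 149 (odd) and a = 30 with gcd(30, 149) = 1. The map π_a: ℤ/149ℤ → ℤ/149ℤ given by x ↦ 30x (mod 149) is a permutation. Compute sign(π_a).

Orbit of 46 under x↦30x: [46, 39, 127, 85, 17, 63, 102]… (length divides ord_149(30)).
Decompose π into cycles: lengths [37, 37, 37, 37, 1] (5 cycles, including the fixed point 0).
sign(π) = (−1)^{n − #cycles} = (−1)^{149−5} = (−1)^144 = +1.
The Jacobi symbol (30|149) = +1 (Zolotarev) agrees.

+1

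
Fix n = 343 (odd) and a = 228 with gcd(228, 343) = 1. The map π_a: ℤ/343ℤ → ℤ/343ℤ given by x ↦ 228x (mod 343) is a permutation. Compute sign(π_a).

Orbit of 330 under x↦228x: [330, 123, 261, 169, 116, 37, 204]… (length divides ord_343(228)).
Cycle type of π: 147×2 + 21×2 + 3×2 + 1; total 7 cycles.
sign(π) = (−1)^{n − #cycles} = (−1)^{343−7} = (−1)^336 = +1.
(228|343)_J = +1 (Zolotarev's lemma cross-check).

+1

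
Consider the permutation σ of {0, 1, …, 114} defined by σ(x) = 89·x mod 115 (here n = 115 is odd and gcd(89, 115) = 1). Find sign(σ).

Trace 71: π^k(71) = [71, 109, 41, 84, 1, 89, 101] for k=0..6.
Cycle type of π: 22×5 + 2×2 + 1; total 8 cycles.
Σ(ℓ_i−1) = 115−8 = 107; sign = (−1)^107 = -1.

-1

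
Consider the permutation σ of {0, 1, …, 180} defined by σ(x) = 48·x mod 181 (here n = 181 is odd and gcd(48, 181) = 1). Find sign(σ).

+1

Trace 132: π^k(132) = [132, 1, 48] for k=0..2.
The orbit structure of x ↦ 48x mod 181: 61 orbits of sizes [3, 3, 3, 3, 3, 3, 3, 3, 3, 3, 3, 3, 3, 3, 3, 3, 3, 3, 3, 3, 3, 3, 3, 3, 3, 3, 3, 3, 3, 3, 3, 3, 3, 3, 3, 3, 3, 3, 3, 3, 3, 3, 3, 3, 3, 3, 3, 3, 3, 3, 3, 3, 3, 3, 3, 3, 3, 3, 3, 3, 1].
With 61 cycles on 181 points, sign = (−1)^{181−61} = +1.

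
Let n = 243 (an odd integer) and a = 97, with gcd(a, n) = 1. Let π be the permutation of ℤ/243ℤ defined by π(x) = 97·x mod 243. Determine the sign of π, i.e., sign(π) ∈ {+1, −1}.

+1

Trace 160: π^k(160) = [160, 211, 55, 232, 148, 19, 142] for k=0..6.
π_97 has 11 disjoint cycles with lengths [81, 81, 27, 27, 9, 9, 3, 3, 1, 1, 1] on {0,…,242}.
sign(π) = (−1)^{n − #cycles} = (−1)^{243−11} = (−1)^232 = +1.
Via Zolotarev, sign(π_{97}) = (97|243) = +1.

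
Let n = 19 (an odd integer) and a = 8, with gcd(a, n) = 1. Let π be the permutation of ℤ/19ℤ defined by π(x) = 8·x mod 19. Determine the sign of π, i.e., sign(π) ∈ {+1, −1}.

-1

Start at x=8: 8 → 7 → 18 → 11 → 12 → 1 → 8 (one orbit).
4 cycles of lengths [6, 6, 6, 1].
Σ(ℓ_i−1) = 19−4 = 15; sign = (−1)^15 = -1.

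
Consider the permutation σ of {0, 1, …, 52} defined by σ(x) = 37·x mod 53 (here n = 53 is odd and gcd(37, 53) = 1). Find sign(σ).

Trace 15: π^k(15) = [15, 25, 24, 40, 49, 11, 36] for k=0..6.
The orbit structure of x ↦ 37x mod 53: 3 orbits of sizes [26, 26, 1].
Σ(ℓ_i−1) = 53−3 = 50; sign = (−1)^50 = +1.

+1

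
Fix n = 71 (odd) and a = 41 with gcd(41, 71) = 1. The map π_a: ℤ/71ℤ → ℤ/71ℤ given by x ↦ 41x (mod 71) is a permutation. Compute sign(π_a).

Orbit of 34 under x↦41x: [34, 45, 70, 30, 23, 20, 39]… (length divides ord_71(41)).
Cycle lengths of π_41 on ℤ/71ℤ: [14, 14, 14, 14, 14, 1]; 6 cycles in total.
6 cycles on 71: each ℓ→(−1)^(ℓ−1), product (−1)^65 = -1.

-1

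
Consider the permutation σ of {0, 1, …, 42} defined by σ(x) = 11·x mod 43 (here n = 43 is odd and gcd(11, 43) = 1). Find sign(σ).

Trace 11: π^k(11) = [11, 35, 41, 21, 16, 4, 1] for k=0..6.
Decompose π into cycles: lengths [7, 7, 7, 7, 7, 7, 1] (7 cycles, including the fixed point 0).
7 cycles on 43: each ℓ→(−1)^(ℓ−1), product (−1)^36 = +1.

+1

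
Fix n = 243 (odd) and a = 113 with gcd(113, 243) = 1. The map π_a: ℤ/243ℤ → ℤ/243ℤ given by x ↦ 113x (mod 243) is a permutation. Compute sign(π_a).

-1

Trace 112: π^k(112) = [112, 20, 73, 230, 232, 215, 238] for k=0..6.
Decompose π into cycles: lengths [162, 54, 18, 6, 2, 1] (6 cycles, including the fixed point 0).
sign(π) = (−1)^{n − #cycles} = (−1)^{243−6} = (−1)^237 = -1.
Check: (113/243) = -1 by Zolotarev.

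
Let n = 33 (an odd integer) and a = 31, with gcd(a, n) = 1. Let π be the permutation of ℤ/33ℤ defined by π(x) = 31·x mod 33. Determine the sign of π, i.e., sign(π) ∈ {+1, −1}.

Trace 1: π^k(1) = [1, 31, 4, 25, 16] for k=0..4.
Cycle lengths of π_31 on ℤ/33ℤ: [5, 5, 5, 5, 5, 5, 1, 1, 1]; 9 cycles in total.
Σ(ℓ_i−1) = 33−9 = 24; sign = (−1)^24 = +1.
(31|33)_J = +1 (Zolotarev's lemma cross-check).

+1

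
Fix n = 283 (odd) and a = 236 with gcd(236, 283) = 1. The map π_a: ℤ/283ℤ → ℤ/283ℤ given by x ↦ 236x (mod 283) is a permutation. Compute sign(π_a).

Trace 121: π^k(121) = [121, 256, 137, 70, 106, 112, 113] for k=0..6.
Decompose π into cycles: lengths [141, 141, 1] (3 cycles, including the fixed point 0).
With 3 cycles on 283 points, sign = (−1)^{283−3} = +1.
Via Zolotarev, sign(π_{236}) = (236|283) = +1.

+1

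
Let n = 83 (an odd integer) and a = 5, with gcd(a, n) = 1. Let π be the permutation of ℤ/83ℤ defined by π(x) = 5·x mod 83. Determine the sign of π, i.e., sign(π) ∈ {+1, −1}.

Orbit of 82 under x↦5x: [82, 78, 58, 41, 39, 29, 62]… (length divides ord_83(5)).
The orbit structure of x ↦ 5x mod 83: 2 orbits of sizes [82, 1].
83 − 2 = 81 transpositions; sign(π) = (−1)^81 = -1.

-1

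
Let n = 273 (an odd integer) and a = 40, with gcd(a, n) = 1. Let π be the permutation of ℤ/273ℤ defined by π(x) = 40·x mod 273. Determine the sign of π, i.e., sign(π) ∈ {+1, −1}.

Orbit of 235 under x↦40x: [235, 118, 79, 157, 1, 40]… (length divides ord_273(40)).
π_40 has 78 disjoint cycles with lengths [6, 6, 6, 6, 6, 6, 6, 6, 6, 6, 6, 6, 6, 6, 6, 6, 6, 6, 6, 6, 6, 6, 6, 6, 6, 6, 6, 6, 6, 6, 6, 6, 6, 6, 6, 6, 6, 6, 6, 1, 1, 1, 1, 1, 1, 1, 1, 1, 1, 1, 1, 1, 1, 1, 1, 1, 1, 1, 1, 1, 1, 1, 1, 1, 1, 1, 1, 1, 1, 1, 1, 1, 1, 1, 1, 1, 1, 1] on {0,…,272}.
78 cycles on 273: each ℓ→(−1)^(ℓ−1), product (−1)^195 = -1.
Zolotarev: (40|273) = -1, matching the cycle-count sign.

-1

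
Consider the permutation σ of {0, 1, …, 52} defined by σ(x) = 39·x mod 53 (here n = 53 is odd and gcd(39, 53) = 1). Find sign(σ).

-1

Start at x=4: 4 → 50 → 42 → 48 → 17 → 27 → 46 → … (one orbit).
Cycle lengths of π_39 on ℤ/53ℤ: [52, 1]; 2 cycles in total.
53 − 2 = 51 transpositions; sign(π) = (−1)^51 = -1.
Check: (39/53) = -1 by Zolotarev.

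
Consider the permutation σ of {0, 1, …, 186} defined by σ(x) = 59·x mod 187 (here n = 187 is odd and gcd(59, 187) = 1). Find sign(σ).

Trace 69: π^k(69) = [69, 144, 81, 104, 152, 179, 89] for k=0..6.
π_59 has 9 disjoint cycles with lengths [40, 40, 40, 40, 8, 8, 5, 5, 1] on {0,…,186}.
Σ(ℓ_i−1) = 187−9 = 178; sign = (−1)^178 = +1.
Check: (59/187) = +1 by Zolotarev.

+1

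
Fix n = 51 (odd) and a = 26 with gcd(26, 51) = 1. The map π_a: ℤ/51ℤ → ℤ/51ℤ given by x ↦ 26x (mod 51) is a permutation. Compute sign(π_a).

-1

Orbit of 16 under x↦26x: [16, 8, 4, 2, 1, 26, 13]… (length divides ord_51(26)).
Cycle type of π: 8×6 + 2 + 1; total 8 cycles.
8 cycles on 51: each ℓ→(−1)^(ℓ−1), product (−1)^43 = -1.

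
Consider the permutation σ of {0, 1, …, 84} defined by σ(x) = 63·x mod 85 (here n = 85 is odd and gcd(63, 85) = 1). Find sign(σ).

Trace 49: π^k(49) = [49, 27, 1, 63, 59, 62, 81] for k=0..6.
Cycle lengths of π_63 on ℤ/85ℤ: [16, 16, 16, 16, 16, 4, 1]; 7 cycles in total.
sign(π) = (−1)^{n − #cycles} = (−1)^{85−7} = (−1)^78 = +1.
Check: (63/85) = +1 by Zolotarev.

+1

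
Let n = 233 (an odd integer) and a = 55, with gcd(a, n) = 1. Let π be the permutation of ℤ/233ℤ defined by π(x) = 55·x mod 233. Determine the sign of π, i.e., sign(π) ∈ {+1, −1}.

+1

Orbit of 31 under x↦55x: [31, 74, 109, 170, 30, 19, 113]… (length divides ord_233(55)).
The orbit structure of x ↦ 55x mod 233: 3 orbits of sizes [116, 116, 1].
n − c = 233 − 3 = 230; sign = (−1)^230 = +1.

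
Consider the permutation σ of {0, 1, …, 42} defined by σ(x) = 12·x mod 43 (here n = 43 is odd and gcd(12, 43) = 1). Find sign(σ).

-1

Orbit of 9 under x↦12x: [9, 22, 6, 29, 4, 5, 17]… (length divides ord_43(12)).
Decompose π into cycles: lengths [42, 1] (2 cycles, including the fixed point 0).
Σ(ℓ_i−1) = 43−2 = 41; sign = (−1)^41 = -1.
Zolotarev: (12|43) = -1, matching the cycle-count sign.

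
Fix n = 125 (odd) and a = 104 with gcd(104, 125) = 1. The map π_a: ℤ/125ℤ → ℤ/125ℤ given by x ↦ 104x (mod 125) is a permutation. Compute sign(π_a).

Start at x=14: 14 → 81 → 49 → 96 → 109 → 86 → 69 → … (one orbit).
Decompose π into cycles: lengths [50, 50, 10, 10, 2, 2, 1] (7 cycles, including the fixed point 0).
Σ(ℓ_i−1) = 125−7 = 118; sign = (−1)^118 = +1.
Zolotarev: (104|125) = +1, matching the cycle-count sign.

+1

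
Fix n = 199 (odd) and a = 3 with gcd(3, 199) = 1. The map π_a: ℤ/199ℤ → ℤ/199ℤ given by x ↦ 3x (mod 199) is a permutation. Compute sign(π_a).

-1

Start at x=125: 125 → 176 → 130 → 191 → 175 → 127 → 182 → … (one orbit).
Decompose π into cycles: lengths [198, 1] (2 cycles, including the fixed point 0).
Σ(ℓ_i−1) = 199−2 = 197; sign = (−1)^197 = -1.
The Jacobi symbol (3|199) = -1 (Zolotarev) agrees.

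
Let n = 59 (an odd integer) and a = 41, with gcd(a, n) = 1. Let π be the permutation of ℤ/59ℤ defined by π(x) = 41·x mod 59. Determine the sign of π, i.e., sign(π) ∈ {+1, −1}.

Orbit of 12 under x↦41x: [12, 20, 53, 49, 3, 5, 28]… (length divides ord_59(41)).
3 cycles of lengths [29, 29, 1].
n − c = 59 − 3 = 56; sign = (−1)^56 = +1.
Check: (41/59) = +1 by Zolotarev.

+1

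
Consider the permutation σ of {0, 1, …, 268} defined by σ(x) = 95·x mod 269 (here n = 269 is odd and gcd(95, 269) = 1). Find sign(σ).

Start at x=16: 16 → 175 → 216 → 76 → 226 → 219 → 92 → … (one orbit).
The orbit structure of x ↦ 95x mod 269: 2 orbits of sizes [268, 1].
269 − 2 = 267 transpositions; sign(π) = (−1)^267 = -1.
Check: (95/269) = -1 by Zolotarev.

-1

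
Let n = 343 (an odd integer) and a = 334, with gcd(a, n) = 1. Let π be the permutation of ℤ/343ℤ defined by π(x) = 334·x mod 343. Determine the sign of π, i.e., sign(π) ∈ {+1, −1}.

Orbit of 94 under x↦334x: [94, 183, 68, 74, 20, 163, 248]… (length divides ord_343(334)).
The orbit structure of x ↦ 334x mod 343: 4 orbits of sizes [294, 42, 6, 1].
With 4 cycles on 343 points, sign = (−1)^{343−4} = -1.
Zolotarev: (334|343) = -1, matching the cycle-count sign.

-1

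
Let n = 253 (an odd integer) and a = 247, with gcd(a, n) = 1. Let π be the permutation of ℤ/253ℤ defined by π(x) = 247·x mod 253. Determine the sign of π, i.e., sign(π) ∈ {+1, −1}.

Start at x=190: 190 → 125 → 9 → 199 → 71 → 80 → 26 → … (one orbit).
π_247 has 6 disjoint cycles with lengths [110, 110, 22, 5, 5, 1] on {0,…,252}.
n − c = 253 − 6 = 247; sign = (−1)^247 = -1.
Zolotarev: (247|253) = -1, matching the cycle-count sign.

-1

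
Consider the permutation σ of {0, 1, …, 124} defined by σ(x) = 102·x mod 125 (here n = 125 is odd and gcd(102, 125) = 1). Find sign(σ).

-1

Start at x=38: 38 → 1 → 102 → 29 → 83 → 91 → 32 → … (one orbit).
Cycle lengths of π_102 on ℤ/125ℤ: [100, 20, 4, 1]; 4 cycles in total.
sign(π) = (−1)^{n − #cycles} = (−1)^{125−4} = (−1)^121 = -1.
Via Zolotarev, sign(π_{102}) = (102|125) = -1.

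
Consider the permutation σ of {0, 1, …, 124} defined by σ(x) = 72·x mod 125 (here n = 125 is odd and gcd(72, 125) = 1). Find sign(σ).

-1

Start at x=78: 78 → 116 → 102 → 94 → 18 → 46 → 62 → … (one orbit).
Cycle type of π: 100 + 20 + 4 + 1; total 4 cycles.
Σ(ℓ_i−1) = 125−4 = 121; sign = (−1)^121 = -1.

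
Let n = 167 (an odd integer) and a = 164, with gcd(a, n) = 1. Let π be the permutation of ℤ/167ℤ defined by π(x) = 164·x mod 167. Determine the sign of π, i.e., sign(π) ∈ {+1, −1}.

Start at x=107: 107 → 13 → 128 → 117 → 150 → 51 → 14 → … (one orbit).
Cycle type of π: 166 + 1; total 2 cycles.
With 2 cycles on 167 points, sign = (−1)^{167−2} = -1.

-1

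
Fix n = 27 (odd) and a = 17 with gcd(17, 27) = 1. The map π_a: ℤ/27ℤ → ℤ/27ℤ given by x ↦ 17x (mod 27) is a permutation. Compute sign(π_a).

Start at x=10: 10 → 8 → 1 → 17 → 19 → 26 → 10 (one orbit).
Decompose π into cycles: lengths [6, 6, 6, 2, 2, 2, 2, 1] (8 cycles, including the fixed point 0).
With 8 cycles on 27 points, sign = (−1)^{27−8} = -1.

-1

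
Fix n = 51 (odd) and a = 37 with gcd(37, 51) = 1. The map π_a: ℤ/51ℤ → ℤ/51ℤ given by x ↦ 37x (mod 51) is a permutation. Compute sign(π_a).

-1

Orbit of 43 under x↦37x: [43, 10, 13, 22, 49, 28, 16]… (length divides ord_51(37)).
6 cycles of lengths [16, 16, 16, 1, 1, 1].
With 6 cycles on 51 points, sign = (−1)^{51−6} = -1.
Zolotarev: (37|51) = -1, matching the cycle-count sign.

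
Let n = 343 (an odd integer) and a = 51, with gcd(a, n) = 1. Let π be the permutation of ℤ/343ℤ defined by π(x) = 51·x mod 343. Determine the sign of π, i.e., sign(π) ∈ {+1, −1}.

+1

Trace 298: π^k(298) = [298, 106, 261, 277, 64, 177, 109] for k=0..6.
Cycle type of π: 147×2 + 21×2 + 3×2 + 1; total 7 cycles.
sign(π) = (−1)^{n − #cycles} = (−1)^{343−7} = (−1)^336 = +1.
Zolotarev: (51|343) = +1, matching the cycle-count sign.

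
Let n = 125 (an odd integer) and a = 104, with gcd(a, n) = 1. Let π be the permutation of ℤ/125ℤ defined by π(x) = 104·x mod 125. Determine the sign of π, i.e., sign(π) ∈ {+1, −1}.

Orbit of 106 under x↦104x: [106, 24, 121, 84, 111, 44, 76]… (length divides ord_125(104)).
7 cycles of lengths [50, 50, 10, 10, 2, 2, 1].
With 7 cycles on 125 points, sign = (−1)^{125−7} = +1.

+1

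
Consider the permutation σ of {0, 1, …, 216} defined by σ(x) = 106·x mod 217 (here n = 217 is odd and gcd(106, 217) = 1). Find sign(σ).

Orbit of 71 under x↦106x: [71, 148, 64, 57, 183, 85, 113]… (length divides ord_217(106)).
Cycle lengths of π_106 on ℤ/217ℤ: [30, 30, 30, 30, 30, 30, 30, 1, 1, 1, 1, 1, 1, 1]; 14 cycles in total.
sign(π) = (−1)^{n − #cycles} = (−1)^{217−14} = (−1)^203 = -1.
Check: (106/217) = -1 by Zolotarev.

-1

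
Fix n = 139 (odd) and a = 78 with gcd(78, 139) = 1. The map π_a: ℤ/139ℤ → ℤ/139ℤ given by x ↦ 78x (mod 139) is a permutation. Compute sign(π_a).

+1

Orbit of 113 under x↦78x: [113, 57, 137, 122, 64, 127, 37]… (length divides ord_139(78)).
Decompose π into cycles: lengths [69, 69, 1] (3 cycles, including the fixed point 0).
n − c = 139 − 3 = 136; sign = (−1)^136 = +1.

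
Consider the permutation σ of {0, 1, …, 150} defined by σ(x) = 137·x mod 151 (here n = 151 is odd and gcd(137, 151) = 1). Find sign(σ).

Orbit of 97 under x↦137x: [97, 1, 137, 45, 125, 62, 38]… (length divides ord_151(137)).
π_137 has 3 disjoint cycles with lengths [75, 75, 1] on {0,…,150}.
151 − 3 = 148 transpositions; sign(π) = (−1)^148 = +1.

+1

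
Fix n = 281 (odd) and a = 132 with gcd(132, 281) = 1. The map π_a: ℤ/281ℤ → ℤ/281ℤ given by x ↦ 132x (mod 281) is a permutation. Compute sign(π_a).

Trace 68: π^k(68) = [68, 265, 136, 249, 272, 217, 263] for k=0..6.
The orbit structure of x ↦ 132x mod 281: 3 orbits of sizes [140, 140, 1].
3 cycles on 281: each ℓ→(−1)^(ℓ−1), product (−1)^278 = +1.
The Jacobi symbol (132|281) = +1 (Zolotarev) agrees.

+1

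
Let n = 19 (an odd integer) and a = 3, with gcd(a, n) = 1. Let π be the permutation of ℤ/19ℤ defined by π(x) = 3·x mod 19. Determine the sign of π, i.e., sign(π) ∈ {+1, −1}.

Start at x=7: 7 → 2 → 6 → 18 → 16 → 10 → 11 → … (one orbit).
Cycle type of π: 18 + 1; total 2 cycles.
n − c = 19 − 2 = 17; sign = (−1)^17 = -1.
The Jacobi symbol (3|19) = -1 (Zolotarev) agrees.

-1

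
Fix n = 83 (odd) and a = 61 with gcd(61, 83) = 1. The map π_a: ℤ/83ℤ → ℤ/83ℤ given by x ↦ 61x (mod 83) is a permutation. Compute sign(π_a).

Orbit of 75 under x↦61x: [75, 10, 29, 26, 9, 51, 40]… (length divides ord_83(61)).
Decompose π into cycles: lengths [41, 41, 1] (3 cycles, including the fixed point 0).
sign(π) = (−1)^{n − #cycles} = (−1)^{83−3} = (−1)^80 = +1.

+1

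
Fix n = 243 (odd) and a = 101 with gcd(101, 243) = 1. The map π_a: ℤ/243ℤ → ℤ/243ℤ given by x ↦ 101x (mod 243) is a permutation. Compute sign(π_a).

Start at x=55: 55 → 209 → 211 → 170 → 160 → 122 → 172 → … (one orbit).
The orbit structure of x ↦ 101x mod 243: 6 orbits of sizes [162, 54, 18, 6, 2, 1].
Σ(ℓ_i−1) = 243−6 = 237; sign = (−1)^237 = -1.
The Jacobi symbol (101|243) = -1 (Zolotarev) agrees.

-1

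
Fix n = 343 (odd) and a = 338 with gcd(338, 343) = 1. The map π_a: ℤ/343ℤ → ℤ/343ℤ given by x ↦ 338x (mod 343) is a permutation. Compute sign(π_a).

+1

Trace 102: π^k(102) = [102, 176, 149, 284, 295, 240, 172] for k=0..6.
π_338 has 7 disjoint cycles with lengths [147, 147, 21, 21, 3, 3, 1] on {0,…,342}.
sign(π) = (−1)^{n − #cycles} = (−1)^{343−7} = (−1)^336 = +1.
Zolotarev: (338|343) = +1, matching the cycle-count sign.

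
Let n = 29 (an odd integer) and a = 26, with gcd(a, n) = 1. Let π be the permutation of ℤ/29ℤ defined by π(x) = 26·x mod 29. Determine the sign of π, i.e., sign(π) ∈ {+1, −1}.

Trace 28: π^k(28) = [28, 3, 20, 27, 6, 11, 25] for k=0..6.
2 cycles of lengths [28, 1].
n − c = 29 − 2 = 27; sign = (−1)^27 = -1.
Zolotarev: (26|29) = -1, matching the cycle-count sign.

-1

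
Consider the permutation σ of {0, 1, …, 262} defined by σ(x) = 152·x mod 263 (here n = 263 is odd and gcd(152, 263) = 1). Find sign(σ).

Start at x=207: 207 → 167 → 136 → 158 → 83 → 255 → 99 → … (one orbit).
Cycle type of π: 262 + 1; total 2 cycles.
n − c = 263 − 2 = 261; sign = (−1)^261 = -1.

-1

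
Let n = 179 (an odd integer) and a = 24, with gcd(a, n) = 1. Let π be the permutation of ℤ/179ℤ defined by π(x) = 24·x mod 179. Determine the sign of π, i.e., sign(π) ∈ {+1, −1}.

Orbit of 85 under x↦24x: [85, 71, 93, 84, 47, 54, 43]… (length divides ord_179(24)).
Cycle lengths of π_24 on ℤ/179ℤ: [178, 1]; 2 cycles in total.
With 2 cycles on 179 points, sign = (−1)^{179−2} = -1.
(24|179)_J = -1 (Zolotarev's lemma cross-check).

-1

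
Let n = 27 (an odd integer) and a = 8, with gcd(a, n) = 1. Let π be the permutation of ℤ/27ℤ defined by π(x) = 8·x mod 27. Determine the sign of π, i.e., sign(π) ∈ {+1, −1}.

-1

Orbit of 1 under x↦8x: [1, 8, 10, 26, 19, 17]… (length divides ord_27(8)).
The orbit structure of x ↦ 8x mod 27: 8 orbits of sizes [6, 6, 6, 2, 2, 2, 2, 1].
sign(π) = (−1)^{n − #cycles} = (−1)^{27−8} = (−1)^19 = -1.
(8|27)_J = -1 (Zolotarev's lemma cross-check).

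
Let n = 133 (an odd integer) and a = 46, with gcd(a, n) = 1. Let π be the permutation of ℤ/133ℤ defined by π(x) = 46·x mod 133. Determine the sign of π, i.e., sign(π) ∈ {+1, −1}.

Trace 107: π^k(107) = [107, 1, 46, 121, 113, 11] for k=0..5.
Cycle lengths of π_46 on ℤ/133ℤ: [6, 6, 6, 6, 6, 6, 6, 6, 6, 6, 6, 6, 6, 6, 6, 6, 6, 6, 6, 6, 6, 3, 3, 1]; 24 cycles in total.
24 cycles on 133: each ℓ→(−1)^(ℓ−1), product (−1)^109 = -1.

-1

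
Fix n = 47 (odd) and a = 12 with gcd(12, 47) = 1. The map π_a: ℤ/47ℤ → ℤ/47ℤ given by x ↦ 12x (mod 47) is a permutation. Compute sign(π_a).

Start at x=3: 3 → 36 → 9 → 14 → 27 → 42 → 34 → … (one orbit).
Cycle type of π: 23×2 + 1; total 3 cycles.
sign(π) = (−1)^{n − #cycles} = (−1)^{47−3} = (−1)^44 = +1.
(12|47)_J = +1 (Zolotarev's lemma cross-check).

+1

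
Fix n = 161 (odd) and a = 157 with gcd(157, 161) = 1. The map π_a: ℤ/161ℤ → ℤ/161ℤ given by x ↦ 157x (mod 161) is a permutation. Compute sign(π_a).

+1

Trace 103: π^k(103) = [103, 71, 38, 9, 125, 144, 68] for k=0..6.
5 cycles of lengths [66, 66, 22, 6, 1].
sign(π) = (−1)^{n − #cycles} = (−1)^{161−5} = (−1)^156 = +1.
Check: (157/161) = +1 by Zolotarev.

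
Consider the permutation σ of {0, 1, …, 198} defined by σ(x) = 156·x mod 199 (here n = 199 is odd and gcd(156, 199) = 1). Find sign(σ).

-1

Start at x=141: 141 → 106 → 19 → 178 → 107 → 175 → 37 → … (one orbit).
Decompose π into cycles: lengths [18, 18, 18, 18, 18, 18, 18, 18, 18, 18, 18, 1] (12 cycles, including the fixed point 0).
199 − 12 = 187 transpositions; sign(π) = (−1)^187 = -1.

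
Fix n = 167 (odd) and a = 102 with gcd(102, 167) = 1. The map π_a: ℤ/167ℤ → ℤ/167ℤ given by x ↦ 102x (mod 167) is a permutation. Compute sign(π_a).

Start at x=142: 142 → 122 → 86 → 88 → 125 → 58 → 71 → … (one orbit).
The orbit structure of x ↦ 102x mod 167: 2 orbits of sizes [166, 1].
n − c = 167 − 2 = 165; sign = (−1)^165 = -1.
Zolotarev: (102|167) = -1, matching the cycle-count sign.

-1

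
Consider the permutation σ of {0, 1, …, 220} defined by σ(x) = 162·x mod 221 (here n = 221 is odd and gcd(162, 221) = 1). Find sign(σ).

-1

Start at x=64: 64 → 202 → 16 → 161 → 4 → 206 → 1 → … (one orbit).
Cycle type of π: 24×8 + 12 + 8×2 + 1; total 12 cycles.
12 cycles on 221: each ℓ→(−1)^(ℓ−1), product (−1)^209 = -1.
Zolotarev: (162|221) = -1, matching the cycle-count sign.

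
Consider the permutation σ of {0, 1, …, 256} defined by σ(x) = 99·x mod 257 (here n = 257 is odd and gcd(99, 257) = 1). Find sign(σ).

Orbit of 35 under x↦99x: [35, 124, 197, 228, 213, 13, 2]… (length divides ord_257(99)).
The orbit structure of x ↦ 99x mod 257: 3 orbits of sizes [128, 128, 1].
257 − 3 = 254 transpositions; sign(π) = (−1)^254 = +1.
Check: (99/257) = +1 by Zolotarev.

+1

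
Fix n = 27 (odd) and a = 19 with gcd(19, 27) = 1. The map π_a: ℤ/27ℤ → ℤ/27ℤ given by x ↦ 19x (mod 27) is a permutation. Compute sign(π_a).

Trace 1: π^k(1) = [1, 19, 10] for k=0..2.
Cycle lengths of π_19 on ℤ/27ℤ: [3, 3, 3, 3, 3, 3, 1, 1, 1, 1, 1, 1, 1, 1, 1]; 15 cycles in total.
sign(π) = (−1)^{n − #cycles} = (−1)^{27−15} = (−1)^12 = +1.
(19|27)_J = +1 (Zolotarev's lemma cross-check).

+1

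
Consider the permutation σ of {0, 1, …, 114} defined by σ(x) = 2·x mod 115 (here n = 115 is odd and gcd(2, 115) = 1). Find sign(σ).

Trace 16: π^k(16) = [16, 32, 64, 13, 26, 52, 104] for k=0..6.
6 cycles of lengths [44, 44, 11, 11, 4, 1].
115 − 6 = 109 transpositions; sign(π) = (−1)^109 = -1.
Via Zolotarev, sign(π_{2}) = (2|115) = -1.

-1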